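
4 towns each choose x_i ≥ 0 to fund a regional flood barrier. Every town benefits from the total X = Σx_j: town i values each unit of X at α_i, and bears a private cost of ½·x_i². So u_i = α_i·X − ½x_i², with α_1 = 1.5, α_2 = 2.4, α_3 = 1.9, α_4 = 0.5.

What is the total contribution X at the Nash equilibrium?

6.3

Town i's FOC: ∂u_i/∂x_i = α_i − x_i = 0, so x_i* = α_i.
NE contributions = (1.5, 2.4, 1.9, 0.5); X = 6.3.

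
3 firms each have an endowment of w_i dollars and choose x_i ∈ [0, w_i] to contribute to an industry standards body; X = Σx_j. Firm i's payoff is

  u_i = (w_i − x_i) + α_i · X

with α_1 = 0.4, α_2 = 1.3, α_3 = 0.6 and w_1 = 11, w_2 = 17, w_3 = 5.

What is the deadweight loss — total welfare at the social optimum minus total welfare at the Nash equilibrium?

20.8

∂u_i/∂x_i = α_i − 1, so firm i contributes w_i if α_i > 1, else 0.
α_i > 1 for i ∈ {2}; NE contributions (0, 17, 0), X = 17.
W^NE = Σw_i − X^NE + (Σα_i)·X^NE = 33 + 1.3·17 = 55.1.
Planner: ∂(Σu_j)/∂x_i = Σα_j − 1 = 1.3 > 0, so everyone contributes w_i; X^SO = 33, W^SO = 33 + 1.3·33 = 75.9.
Deadweight loss = 20.8.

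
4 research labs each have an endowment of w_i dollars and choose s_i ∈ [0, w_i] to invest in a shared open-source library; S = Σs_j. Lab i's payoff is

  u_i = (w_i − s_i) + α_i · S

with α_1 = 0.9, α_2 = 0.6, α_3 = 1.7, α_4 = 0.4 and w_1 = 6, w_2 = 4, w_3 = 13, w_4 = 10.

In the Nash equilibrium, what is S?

∂u_i/∂s_i = α_i − 1, so lab i contributes w_i if α_i > 1, else 0.
α_i > 1 for i ∈ {3}; NE contributions (0, 0, 13, 0), S = 13.

13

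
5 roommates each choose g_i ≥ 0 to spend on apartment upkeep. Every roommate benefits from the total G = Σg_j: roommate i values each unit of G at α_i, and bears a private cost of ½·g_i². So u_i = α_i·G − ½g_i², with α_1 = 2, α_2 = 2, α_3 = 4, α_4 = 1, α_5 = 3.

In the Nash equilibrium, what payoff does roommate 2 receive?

22

Roommate i's FOC: ∂u_i/∂g_i = α_i − g_i = 0, so g_i* = α_i.
NE contributions = (2, 2, 4, 1, 3); G = 12.
u_2 = α_2·G − ½·(g_2)² = 2·12 − ½·2² = 22.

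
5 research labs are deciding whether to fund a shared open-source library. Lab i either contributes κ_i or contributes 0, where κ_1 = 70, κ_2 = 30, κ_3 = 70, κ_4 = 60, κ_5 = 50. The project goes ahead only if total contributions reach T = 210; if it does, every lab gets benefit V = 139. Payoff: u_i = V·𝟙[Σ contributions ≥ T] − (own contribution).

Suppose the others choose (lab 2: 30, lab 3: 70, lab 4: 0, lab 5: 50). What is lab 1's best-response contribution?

Others' total = 150. Contributing 70 brings total to 220 ≥ 210: gain V − κ_1 = 69.
Best response: 70.

70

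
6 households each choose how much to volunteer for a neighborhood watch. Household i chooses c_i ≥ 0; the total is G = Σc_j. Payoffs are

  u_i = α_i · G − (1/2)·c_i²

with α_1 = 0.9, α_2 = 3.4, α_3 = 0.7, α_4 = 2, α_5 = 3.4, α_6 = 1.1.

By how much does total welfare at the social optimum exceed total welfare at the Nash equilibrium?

279.315

Household i's FOC: ∂u_i/∂c_i = α_i − c_i = 0, so c_i* = α_i.
NE contributions = (0.9, 3.4, 0.7, 2, 3.4, 1.1); G = 11.5.
W^NE = (Σα)·G − ½Σα_i² = 11.5² − ½·29.63 = 117.435.
Planner sets c_i = Σα_j = 11.5 for every i, so G^SO = 6·11.5 = 69.
W^SO = (Σα)·G^SO − ½·6·(Σα)² = (6/2)·11.5² = 396.75.
Deadweight loss = W^SO − W^NE = 279.315.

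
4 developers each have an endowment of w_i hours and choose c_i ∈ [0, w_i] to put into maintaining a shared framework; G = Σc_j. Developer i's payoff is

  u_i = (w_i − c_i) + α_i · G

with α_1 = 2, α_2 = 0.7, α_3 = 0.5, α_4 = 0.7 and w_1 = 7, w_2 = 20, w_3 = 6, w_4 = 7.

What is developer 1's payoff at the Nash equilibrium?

∂u_i/∂c_i = α_i − 1, so developer i contributes w_i if α_i > 1, else 0.
α_i > 1 for i ∈ {1}; NE contributions (7, 0, 0, 0), G = 7.
u_1 = (7 − 7) + 2·7 = 14.

14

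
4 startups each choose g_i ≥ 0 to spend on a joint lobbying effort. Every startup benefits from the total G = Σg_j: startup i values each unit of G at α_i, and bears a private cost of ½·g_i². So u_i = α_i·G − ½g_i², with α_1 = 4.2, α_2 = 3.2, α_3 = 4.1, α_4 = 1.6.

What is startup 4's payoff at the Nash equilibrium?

19.68

Startup i's FOC: ∂u_i/∂g_i = α_i − g_i = 0, so g_i* = α_i.
NE contributions = (4.2, 3.2, 4.1, 1.6); G = 13.1.
u_4 = α_4·G − ½·(g_4)² = 1.6·13.1 − ½·1.6² = 19.68.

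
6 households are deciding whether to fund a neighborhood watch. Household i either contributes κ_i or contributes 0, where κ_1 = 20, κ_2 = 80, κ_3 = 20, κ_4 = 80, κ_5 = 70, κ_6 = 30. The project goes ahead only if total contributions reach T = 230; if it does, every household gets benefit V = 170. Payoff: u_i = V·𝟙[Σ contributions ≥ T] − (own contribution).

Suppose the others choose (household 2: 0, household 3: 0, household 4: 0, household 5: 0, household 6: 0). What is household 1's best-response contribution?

0

Others' total = 0. Even contributing 20 gives 20 < 230: no benefit either way.
Best response: 0.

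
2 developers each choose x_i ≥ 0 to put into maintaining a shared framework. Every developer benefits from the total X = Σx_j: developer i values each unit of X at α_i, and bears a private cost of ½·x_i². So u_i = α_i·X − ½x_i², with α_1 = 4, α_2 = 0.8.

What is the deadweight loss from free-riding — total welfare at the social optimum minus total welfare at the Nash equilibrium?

8.32

Developer i's FOC: ∂u_i/∂x_i = α_i − x_i = 0, so x_i* = α_i.
NE contributions = (4, 0.8); X = 4.8.
W^NE = (Σα)·X − ½Σα_i² = 4.8² − ½·16.64 = 14.72.
Planner sets x_i = Σα_j = 4.8 for every i, so X^SO = 2·4.8 = 9.6.
W^SO = (Σα)·X^SO − ½·2·(Σα)² = (2/2)·4.8² = 23.04.
Deadweight loss = W^SO − W^NE = 8.32.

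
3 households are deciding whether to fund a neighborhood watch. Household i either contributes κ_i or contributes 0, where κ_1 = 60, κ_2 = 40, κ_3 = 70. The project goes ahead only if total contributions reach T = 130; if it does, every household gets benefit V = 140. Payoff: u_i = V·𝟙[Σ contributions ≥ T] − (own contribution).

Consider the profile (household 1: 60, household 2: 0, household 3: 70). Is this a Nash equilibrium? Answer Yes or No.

Yes

Total = 130 ≥ 130: provided.
Household 1 (pledges 60, payoff 80): dropping to 0 → total 70, payoff 0. No gain.
Household 2 (pledges 0, payoff 140): pledging 40 → total 170, payoff 100. No gain.
Household 3 (pledges 70, payoff 70): dropping to 0 → total 60, payoff 0. No gain.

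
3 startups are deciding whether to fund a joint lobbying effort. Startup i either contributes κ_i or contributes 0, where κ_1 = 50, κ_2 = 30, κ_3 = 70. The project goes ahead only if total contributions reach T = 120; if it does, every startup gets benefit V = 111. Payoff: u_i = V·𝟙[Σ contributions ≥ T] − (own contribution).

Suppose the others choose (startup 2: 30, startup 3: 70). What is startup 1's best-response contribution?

50

Others' total = 100. Contributing 50 brings total to 150 ≥ 120: gain V − κ_1 = 61.
Best response: 50.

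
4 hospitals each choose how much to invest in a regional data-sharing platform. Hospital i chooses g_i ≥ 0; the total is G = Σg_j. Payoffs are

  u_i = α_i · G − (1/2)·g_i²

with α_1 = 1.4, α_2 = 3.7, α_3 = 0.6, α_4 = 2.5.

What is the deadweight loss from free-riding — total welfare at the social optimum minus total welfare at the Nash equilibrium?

78.37

Hospital i's FOC: ∂u_i/∂g_i = α_i − g_i = 0, so g_i* = α_i.
NE contributions = (1.4, 3.7, 0.6, 2.5); G = 8.2.
W^NE = (Σα)·G − ½Σα_i² = 8.2² − ½·22.26 = 56.11.
Planner sets g_i = Σα_j = 8.2 for every i, so G^SO = 4·8.2 = 32.8.
W^SO = (Σα)·G^SO − ½·4·(Σα)² = (4/2)·8.2² = 134.48.
Deadweight loss = W^SO − W^NE = 78.37.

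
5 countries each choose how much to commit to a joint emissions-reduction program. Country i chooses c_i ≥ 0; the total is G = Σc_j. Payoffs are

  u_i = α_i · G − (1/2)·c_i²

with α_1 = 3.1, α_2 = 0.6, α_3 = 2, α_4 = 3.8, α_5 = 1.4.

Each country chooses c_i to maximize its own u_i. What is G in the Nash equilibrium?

10.9

Country i's FOC: ∂u_i/∂c_i = α_i − c_i = 0, so c_i* = α_i.
NE contributions = (3.1, 0.6, 2, 3.8, 1.4); G = 10.9.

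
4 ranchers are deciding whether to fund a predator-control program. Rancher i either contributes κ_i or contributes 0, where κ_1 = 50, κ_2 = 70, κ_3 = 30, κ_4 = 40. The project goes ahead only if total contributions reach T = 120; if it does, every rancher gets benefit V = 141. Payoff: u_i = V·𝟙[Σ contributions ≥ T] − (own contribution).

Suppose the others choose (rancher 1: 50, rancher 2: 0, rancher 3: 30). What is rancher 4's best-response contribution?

Others' total = 80. Contributing 40 brings total to 120 ≥ 120: gain V − κ_4 = 101.
Best response: 40.

40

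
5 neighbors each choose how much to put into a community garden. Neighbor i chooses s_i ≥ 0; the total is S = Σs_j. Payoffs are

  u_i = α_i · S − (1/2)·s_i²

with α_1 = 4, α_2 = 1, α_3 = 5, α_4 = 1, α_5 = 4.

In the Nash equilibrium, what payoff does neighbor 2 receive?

14.5

Neighbor i's FOC: ∂u_i/∂s_i = α_i − s_i = 0, so s_i* = α_i.
NE contributions = (4, 1, 5, 1, 4); S = 15.
u_2 = α_2·S − ½·(s_2)² = 1·15 − ½·1² = 14.5.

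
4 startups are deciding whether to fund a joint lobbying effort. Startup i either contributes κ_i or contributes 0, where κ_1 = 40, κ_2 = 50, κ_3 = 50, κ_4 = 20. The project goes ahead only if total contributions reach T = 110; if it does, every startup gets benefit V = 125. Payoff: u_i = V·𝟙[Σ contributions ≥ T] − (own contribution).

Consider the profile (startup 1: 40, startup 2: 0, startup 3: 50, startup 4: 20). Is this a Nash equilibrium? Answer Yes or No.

Yes

Total = 110 ≥ 110: provided.
Startup 1 (pledges 40, payoff 85): dropping to 0 → total 70, payoff 0. No gain.
Startup 2 (pledges 0, payoff 125): pledging 50 → total 160, payoff 75. No gain.
Startup 3 (pledges 50, payoff 75): dropping to 0 → total 60, payoff 0. No gain.
Startup 4 (pledges 20, payoff 105): dropping to 0 → total 90, payoff 0. No gain.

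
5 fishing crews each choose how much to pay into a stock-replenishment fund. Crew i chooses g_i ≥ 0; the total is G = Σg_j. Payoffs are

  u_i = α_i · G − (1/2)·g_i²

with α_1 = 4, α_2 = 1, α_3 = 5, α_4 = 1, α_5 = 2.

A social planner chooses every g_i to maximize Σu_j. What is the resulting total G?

65

Planner FOC: ∂(Σu_j)/∂g_i = (Σα_j) − g_i = 0, so g_i^SO = Σα_j = 13 for every i; G^SO = 65.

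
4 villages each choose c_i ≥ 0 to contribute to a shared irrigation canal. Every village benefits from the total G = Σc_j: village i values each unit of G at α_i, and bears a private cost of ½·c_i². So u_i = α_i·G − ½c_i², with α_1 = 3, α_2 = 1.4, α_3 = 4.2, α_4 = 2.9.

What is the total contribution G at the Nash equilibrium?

Village i's FOC: ∂u_i/∂c_i = α_i − c_i = 0, so c_i* = α_i.
NE contributions = (3, 1.4, 4.2, 2.9); G = 11.5.

11.5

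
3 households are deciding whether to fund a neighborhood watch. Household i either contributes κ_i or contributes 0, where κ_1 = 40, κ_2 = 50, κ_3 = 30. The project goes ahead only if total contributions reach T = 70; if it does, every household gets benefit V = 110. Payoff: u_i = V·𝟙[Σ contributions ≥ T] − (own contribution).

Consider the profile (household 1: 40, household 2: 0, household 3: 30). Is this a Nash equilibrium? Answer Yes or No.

Total = 70 ≥ 70: provided.
Household 1 (pledges 40, payoff 70): dropping to 0 → total 30, payoff 0. No gain.
Household 2 (pledges 0, payoff 110): pledging 50 → total 120, payoff 60. No gain.
Household 3 (pledges 30, payoff 80): dropping to 0 → total 40, payoff 0. No gain.

Yes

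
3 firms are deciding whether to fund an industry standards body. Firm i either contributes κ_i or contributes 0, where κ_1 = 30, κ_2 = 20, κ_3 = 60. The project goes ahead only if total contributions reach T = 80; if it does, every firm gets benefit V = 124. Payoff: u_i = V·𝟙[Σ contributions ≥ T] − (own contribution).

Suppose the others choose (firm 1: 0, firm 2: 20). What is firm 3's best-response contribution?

60

Others' total = 20. Contributing 60 brings total to 80 ≥ 80: gain V − κ_3 = 64.
Best response: 60.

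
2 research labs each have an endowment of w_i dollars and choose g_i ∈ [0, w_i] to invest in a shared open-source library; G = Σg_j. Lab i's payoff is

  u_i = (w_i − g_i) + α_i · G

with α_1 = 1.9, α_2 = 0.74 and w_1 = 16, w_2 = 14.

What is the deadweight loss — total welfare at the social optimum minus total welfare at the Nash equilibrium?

∂u_i/∂g_i = α_i − 1, so lab i contributes w_i if α_i > 1, else 0.
α_i > 1 for i ∈ {1}; NE contributions (16, 0), G = 16.
W^NE = Σw_i − G^NE + (Σα_i)·G^NE = 30 + 1.64·16 = 56.24.
Planner: ∂(Σu_j)/∂g_i = Σα_j − 1 = 1.64 > 0, so everyone contributes w_i; G^SO = 30, W^SO = 30 + 1.64·30 = 79.2.
Deadweight loss = 22.96.

22.96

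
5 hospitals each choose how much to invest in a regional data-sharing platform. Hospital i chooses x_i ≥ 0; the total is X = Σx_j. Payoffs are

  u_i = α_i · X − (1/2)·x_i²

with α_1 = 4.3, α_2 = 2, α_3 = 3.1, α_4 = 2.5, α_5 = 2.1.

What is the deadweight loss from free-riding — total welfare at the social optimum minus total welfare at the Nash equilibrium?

Hospital i's FOC: ∂u_i/∂x_i = α_i − x_i = 0, so x_i* = α_i.
NE contributions = (4.3, 2, 3.1, 2.5, 2.1); X = 14.
W^NE = (Σα)·X − ½Σα_i² = 14² − ½·42.76 = 174.62.
Planner sets x_i = Σα_j = 14 for every i, so X^SO = 5·14 = 70.
W^SO = (Σα)·X^SO − ½·5·(Σα)² = (5/2)·14² = 490.
Deadweight loss = W^SO − W^NE = 315.38.

315.38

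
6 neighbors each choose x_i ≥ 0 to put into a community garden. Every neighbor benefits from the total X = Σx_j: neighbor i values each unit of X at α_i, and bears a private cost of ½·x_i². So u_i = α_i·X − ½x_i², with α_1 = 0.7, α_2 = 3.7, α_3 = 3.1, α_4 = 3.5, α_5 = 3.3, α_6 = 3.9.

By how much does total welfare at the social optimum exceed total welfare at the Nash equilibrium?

693.55

Neighbor i's FOC: ∂u_i/∂x_i = α_i − x_i = 0, so x_i* = α_i.
NE contributions = (0.7, 3.7, 3.1, 3.5, 3.3, 3.9); X = 18.2.
W^NE = (Σα)·X − ½Σα_i² = 18.2² − ½·62.14 = 300.17.
Planner sets x_i = Σα_j = 18.2 for every i, so X^SO = 6·18.2 = 109.2.
W^SO = (Σα)·X^SO − ½·6·(Σα)² = (6/2)·18.2² = 993.72.
Deadweight loss = W^SO − W^NE = 693.55.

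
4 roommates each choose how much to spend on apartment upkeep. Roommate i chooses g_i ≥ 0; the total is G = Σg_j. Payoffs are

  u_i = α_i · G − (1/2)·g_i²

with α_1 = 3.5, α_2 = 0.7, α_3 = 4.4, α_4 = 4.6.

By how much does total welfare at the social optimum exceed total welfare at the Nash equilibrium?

Roommate i's FOC: ∂u_i/∂g_i = α_i − g_i = 0, so g_i* = α_i.
NE contributions = (3.5, 0.7, 4.4, 4.6); G = 13.2.
W^NE = (Σα)·G − ½Σα_i² = 13.2² − ½·53.26 = 147.61.
Planner sets g_i = Σα_j = 13.2 for every i, so G^SO = 4·13.2 = 52.8.
W^SO = (Σα)·G^SO − ½·4·(Σα)² = (4/2)·13.2² = 348.48.
Deadweight loss = W^SO − W^NE = 200.87.

200.87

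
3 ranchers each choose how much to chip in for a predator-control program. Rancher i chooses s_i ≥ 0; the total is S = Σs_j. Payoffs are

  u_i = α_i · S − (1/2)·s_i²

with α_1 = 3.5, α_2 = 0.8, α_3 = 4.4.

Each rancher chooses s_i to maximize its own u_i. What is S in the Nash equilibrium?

Rancher i's FOC: ∂u_i/∂s_i = α_i − s_i = 0, so s_i* = α_i.
NE contributions = (3.5, 0.8, 4.4); S = 8.7.

8.7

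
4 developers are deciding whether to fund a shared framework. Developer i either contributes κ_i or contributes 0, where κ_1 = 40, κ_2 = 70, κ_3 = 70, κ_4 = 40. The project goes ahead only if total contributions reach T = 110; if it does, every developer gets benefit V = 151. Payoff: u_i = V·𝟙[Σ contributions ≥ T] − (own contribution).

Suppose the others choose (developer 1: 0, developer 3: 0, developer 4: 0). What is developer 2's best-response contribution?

0

Others' total = 0. Even contributing 70 gives 70 < 110: no benefit either way.
Best response: 0.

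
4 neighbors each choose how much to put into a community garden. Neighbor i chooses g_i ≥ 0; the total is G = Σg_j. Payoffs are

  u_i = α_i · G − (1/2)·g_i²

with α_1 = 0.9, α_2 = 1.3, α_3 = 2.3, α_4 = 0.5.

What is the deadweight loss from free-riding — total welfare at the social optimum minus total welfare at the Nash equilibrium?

29.02

Neighbor i's FOC: ∂u_i/∂g_i = α_i − g_i = 0, so g_i* = α_i.
NE contributions = (0.9, 1.3, 2.3, 0.5); G = 5.
W^NE = (Σα)·G − ½Σα_i² = 5² − ½·8.04 = 20.98.
Planner sets g_i = Σα_j = 5 for every i, so G^SO = 4·5 = 20.
W^SO = (Σα)·G^SO − ½·4·(Σα)² = (4/2)·5² = 50.
Deadweight loss = W^SO − W^NE = 29.02.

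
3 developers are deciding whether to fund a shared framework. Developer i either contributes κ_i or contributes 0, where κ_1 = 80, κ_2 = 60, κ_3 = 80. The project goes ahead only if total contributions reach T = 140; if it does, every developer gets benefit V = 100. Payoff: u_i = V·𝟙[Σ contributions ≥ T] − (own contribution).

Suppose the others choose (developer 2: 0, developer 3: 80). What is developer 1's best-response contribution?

80

Others' total = 80. Contributing 80 brings total to 160 ≥ 140: gain V − κ_1 = 20.
Best response: 80.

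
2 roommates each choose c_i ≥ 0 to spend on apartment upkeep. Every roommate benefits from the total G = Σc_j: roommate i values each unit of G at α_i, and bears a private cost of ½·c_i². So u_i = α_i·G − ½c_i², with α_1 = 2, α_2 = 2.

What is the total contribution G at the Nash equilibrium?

Roommate i's FOC: ∂u_i/∂c_i = α_i − c_i = 0, so c_i* = α_i.
NE contributions = (2, 2); G = 4.

4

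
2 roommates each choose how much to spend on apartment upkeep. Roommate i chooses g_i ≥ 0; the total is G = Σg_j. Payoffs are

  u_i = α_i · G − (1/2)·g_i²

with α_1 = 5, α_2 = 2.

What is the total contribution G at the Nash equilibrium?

Roommate i's FOC: ∂u_i/∂g_i = α_i − g_i = 0, so g_i* = α_i.
NE contributions = (5, 2); G = 7.

7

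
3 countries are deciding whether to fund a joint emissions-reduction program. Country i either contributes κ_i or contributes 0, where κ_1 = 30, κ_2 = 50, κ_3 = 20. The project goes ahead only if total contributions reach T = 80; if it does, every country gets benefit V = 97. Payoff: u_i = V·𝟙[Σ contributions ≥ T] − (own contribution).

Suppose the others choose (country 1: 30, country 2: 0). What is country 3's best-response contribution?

0

Others' total = 30. Even contributing 20 gives 50 < 80: no benefit either way.
Best response: 0.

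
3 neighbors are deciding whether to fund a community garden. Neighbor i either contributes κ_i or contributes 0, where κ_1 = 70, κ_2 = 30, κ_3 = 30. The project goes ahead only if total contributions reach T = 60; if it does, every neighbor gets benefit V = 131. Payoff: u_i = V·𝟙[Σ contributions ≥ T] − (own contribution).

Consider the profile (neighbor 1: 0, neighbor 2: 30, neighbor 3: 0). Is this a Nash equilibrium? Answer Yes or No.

Total = 30 < 60: not provided.
Neighbor 1 (pledges 0, payoff 0): pledging 70 → total 100, payoff 61. Profitable deviation.

No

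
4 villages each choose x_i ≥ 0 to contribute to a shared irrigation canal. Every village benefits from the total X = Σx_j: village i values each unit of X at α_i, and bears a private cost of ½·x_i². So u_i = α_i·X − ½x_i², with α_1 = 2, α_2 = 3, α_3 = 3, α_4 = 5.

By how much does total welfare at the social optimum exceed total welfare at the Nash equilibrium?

192.5

Village i's FOC: ∂u_i/∂x_i = α_i − x_i = 0, so x_i* = α_i.
NE contributions = (2, 3, 3, 5); X = 13.
W^NE = (Σα)·X − ½Σα_i² = 13² − ½·47 = 145.5.
Planner sets x_i = Σα_j = 13 for every i, so X^SO = 4·13 = 52.
W^SO = (Σα)·X^SO − ½·4·(Σα)² = (4/2)·13² = 338.
Deadweight loss = W^SO − W^NE = 192.5.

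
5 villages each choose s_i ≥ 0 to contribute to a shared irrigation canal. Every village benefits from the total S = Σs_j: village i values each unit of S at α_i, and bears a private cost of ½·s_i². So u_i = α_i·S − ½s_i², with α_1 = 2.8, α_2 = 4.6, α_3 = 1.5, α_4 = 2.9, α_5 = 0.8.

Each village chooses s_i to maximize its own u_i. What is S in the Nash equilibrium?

12.6

Village i's FOC: ∂u_i/∂s_i = α_i − s_i = 0, so s_i* = α_i.
NE contributions = (2.8, 4.6, 1.5, 2.9, 0.8); S = 12.6.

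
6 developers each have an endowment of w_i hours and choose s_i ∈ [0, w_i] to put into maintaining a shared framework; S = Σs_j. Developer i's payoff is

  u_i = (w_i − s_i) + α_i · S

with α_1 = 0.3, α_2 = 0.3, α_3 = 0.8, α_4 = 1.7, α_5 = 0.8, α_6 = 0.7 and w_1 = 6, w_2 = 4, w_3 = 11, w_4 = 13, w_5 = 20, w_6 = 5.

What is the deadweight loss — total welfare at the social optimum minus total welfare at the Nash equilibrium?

165.6

∂u_i/∂s_i = α_i − 1, so developer i contributes w_i if α_i > 1, else 0.
α_i > 1 for i ∈ {4}; NE contributions (0, 0, 0, 13, 0, 0), S = 13.
W^NE = Σw_i − S^NE + (Σα_i)·S^NE = 59 + 3.6·13 = 105.8.
Planner: ∂(Σu_j)/∂s_i = Σα_j − 1 = 3.6 > 0, so everyone contributes w_i; S^SO = 59, W^SO = 59 + 3.6·59 = 271.4.
Deadweight loss = 165.6.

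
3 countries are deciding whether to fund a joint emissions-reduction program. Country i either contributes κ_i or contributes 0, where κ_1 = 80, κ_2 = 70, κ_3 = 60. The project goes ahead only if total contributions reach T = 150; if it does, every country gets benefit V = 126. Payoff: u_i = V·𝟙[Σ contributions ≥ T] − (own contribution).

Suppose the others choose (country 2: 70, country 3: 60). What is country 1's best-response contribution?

Others' total = 130. Contributing 80 brings total to 210 ≥ 150: gain V − κ_1 = 46.
Best response: 80.

80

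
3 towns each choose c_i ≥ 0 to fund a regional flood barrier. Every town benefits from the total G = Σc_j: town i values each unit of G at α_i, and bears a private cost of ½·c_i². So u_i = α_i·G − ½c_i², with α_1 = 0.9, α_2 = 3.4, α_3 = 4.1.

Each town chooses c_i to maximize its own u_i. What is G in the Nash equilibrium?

Town i's FOC: ∂u_i/∂c_i = α_i − c_i = 0, so c_i* = α_i.
NE contributions = (0.9, 3.4, 4.1); G = 8.4.

8.4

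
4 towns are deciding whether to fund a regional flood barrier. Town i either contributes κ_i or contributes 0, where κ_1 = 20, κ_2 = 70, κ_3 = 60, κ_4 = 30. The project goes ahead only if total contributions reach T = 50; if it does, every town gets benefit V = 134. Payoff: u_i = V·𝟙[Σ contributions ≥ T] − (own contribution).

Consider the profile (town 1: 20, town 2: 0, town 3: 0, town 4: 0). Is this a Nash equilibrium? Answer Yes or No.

Total = 20 < 50: not provided.
Town 1 (pledges 20, payoff -20): dropping to 0 → total 0, payoff 0. Profitable deviation.

No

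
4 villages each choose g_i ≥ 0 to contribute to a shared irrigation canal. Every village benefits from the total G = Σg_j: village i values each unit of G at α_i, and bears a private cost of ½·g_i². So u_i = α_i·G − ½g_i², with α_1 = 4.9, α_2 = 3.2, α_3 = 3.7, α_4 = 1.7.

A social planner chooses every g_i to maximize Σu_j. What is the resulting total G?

Planner FOC: ∂(Σu_j)/∂g_i = (Σα_j) − g_i = 0, so g_i^SO = Σα_j = 13.5 for every i; G^SO = 54.

54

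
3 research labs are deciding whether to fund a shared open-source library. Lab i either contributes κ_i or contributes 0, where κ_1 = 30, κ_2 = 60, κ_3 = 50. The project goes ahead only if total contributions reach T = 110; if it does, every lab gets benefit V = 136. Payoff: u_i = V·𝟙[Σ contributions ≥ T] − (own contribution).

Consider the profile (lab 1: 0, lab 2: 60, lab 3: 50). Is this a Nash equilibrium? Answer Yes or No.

Total = 110 ≥ 110: provided.
Lab 1 (pledges 0, payoff 136): pledging 30 → total 140, payoff 106. No gain.
Lab 2 (pledges 60, payoff 76): dropping to 0 → total 50, payoff 0. No gain.
Lab 3 (pledges 50, payoff 86): dropping to 0 → total 60, payoff 0. No gain.

Yes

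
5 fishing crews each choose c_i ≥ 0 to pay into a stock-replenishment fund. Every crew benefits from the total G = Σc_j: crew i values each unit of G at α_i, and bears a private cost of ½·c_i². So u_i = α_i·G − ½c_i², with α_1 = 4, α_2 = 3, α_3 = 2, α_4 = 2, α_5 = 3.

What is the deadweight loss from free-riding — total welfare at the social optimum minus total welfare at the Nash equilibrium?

Crew i's FOC: ∂u_i/∂c_i = α_i − c_i = 0, so c_i* = α_i.
NE contributions = (4, 3, 2, 2, 3); G = 14.
W^NE = (Σα)·G − ½Σα_i² = 14² − ½·42 = 175.
Planner sets c_i = Σα_j = 14 for every i, so G^SO = 5·14 = 70.
W^SO = (Σα)·G^SO − ½·5·(Σα)² = (5/2)·14² = 490.
Deadweight loss = W^SO − W^NE = 315.

315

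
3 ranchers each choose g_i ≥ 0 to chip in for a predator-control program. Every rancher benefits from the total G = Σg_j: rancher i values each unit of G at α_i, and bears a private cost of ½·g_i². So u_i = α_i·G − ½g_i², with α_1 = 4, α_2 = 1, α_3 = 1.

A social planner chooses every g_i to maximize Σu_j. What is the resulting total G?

18

Planner FOC: ∂(Σu_j)/∂g_i = (Σα_j) − g_i = 0, so g_i^SO = Σα_j = 6 for every i; G^SO = 18.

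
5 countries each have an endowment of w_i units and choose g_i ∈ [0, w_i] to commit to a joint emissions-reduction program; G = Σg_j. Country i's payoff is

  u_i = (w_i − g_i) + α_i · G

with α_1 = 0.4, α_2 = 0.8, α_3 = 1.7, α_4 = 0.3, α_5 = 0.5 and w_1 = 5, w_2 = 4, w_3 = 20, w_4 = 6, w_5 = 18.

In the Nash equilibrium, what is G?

20

∂u_i/∂g_i = α_i − 1, so country i contributes w_i if α_i > 1, else 0.
α_i > 1 for i ∈ {3}; NE contributions (0, 0, 20, 0, 0), G = 20.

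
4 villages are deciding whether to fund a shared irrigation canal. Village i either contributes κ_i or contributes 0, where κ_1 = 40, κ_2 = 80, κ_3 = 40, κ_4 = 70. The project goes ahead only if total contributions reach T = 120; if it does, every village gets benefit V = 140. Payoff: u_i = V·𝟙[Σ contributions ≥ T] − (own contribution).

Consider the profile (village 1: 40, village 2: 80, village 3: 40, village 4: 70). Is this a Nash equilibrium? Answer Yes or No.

No

Total = 230 ≥ 120: provided.
Village 1 (pledges 40, payoff 100): dropping to 0 → total 190, payoff 140. Profitable deviation.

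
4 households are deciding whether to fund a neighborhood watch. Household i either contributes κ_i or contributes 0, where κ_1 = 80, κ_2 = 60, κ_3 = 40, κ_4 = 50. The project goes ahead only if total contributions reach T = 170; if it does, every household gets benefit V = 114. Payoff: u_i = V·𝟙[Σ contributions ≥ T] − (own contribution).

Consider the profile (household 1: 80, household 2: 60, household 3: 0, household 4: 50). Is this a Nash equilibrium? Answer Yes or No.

Total = 190 ≥ 170: provided.
Household 1 (pledges 80, payoff 34): dropping to 0 → total 110, payoff 0. No gain.
Household 2 (pledges 60, payoff 54): dropping to 0 → total 130, payoff 0. No gain.
Household 3 (pledges 0, payoff 114): pledging 40 → total 230, payoff 74. No gain.
Household 4 (pledges 50, payoff 64): dropping to 0 → total 140, payoff 0. No gain.

Yes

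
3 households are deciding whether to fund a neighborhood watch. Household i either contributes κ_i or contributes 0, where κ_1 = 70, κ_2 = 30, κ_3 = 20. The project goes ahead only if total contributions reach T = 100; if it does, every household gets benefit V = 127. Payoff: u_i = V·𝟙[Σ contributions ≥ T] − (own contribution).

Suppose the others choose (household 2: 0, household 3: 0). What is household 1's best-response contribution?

Others' total = 0. Even contributing 70 gives 70 < 100: no benefit either way.
Best response: 0.

0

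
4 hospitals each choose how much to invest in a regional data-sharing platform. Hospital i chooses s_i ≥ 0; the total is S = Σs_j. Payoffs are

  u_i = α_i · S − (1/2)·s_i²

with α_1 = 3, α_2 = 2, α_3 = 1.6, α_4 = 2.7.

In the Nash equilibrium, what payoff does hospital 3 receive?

13.6

Hospital i's FOC: ∂u_i/∂s_i = α_i − s_i = 0, so s_i* = α_i.
NE contributions = (3, 2, 1.6, 2.7); S = 9.3.
u_3 = α_3·S − ½·(s_3)² = 1.6·9.3 − ½·1.6² = 13.6.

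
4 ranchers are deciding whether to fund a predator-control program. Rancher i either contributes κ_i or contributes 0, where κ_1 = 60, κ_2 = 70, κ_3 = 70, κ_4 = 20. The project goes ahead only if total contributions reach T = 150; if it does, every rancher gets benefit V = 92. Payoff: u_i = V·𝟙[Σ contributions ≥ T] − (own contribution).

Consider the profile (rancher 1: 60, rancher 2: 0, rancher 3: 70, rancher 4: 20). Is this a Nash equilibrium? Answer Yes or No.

Total = 150 ≥ 150: provided.
Rancher 1 (pledges 60, payoff 32): dropping to 0 → total 90, payoff 0. No gain.
Rancher 2 (pledges 0, payoff 92): pledging 70 → total 220, payoff 22. No gain.
Rancher 3 (pledges 70, payoff 22): dropping to 0 → total 80, payoff 0. No gain.
Rancher 4 (pledges 20, payoff 72): dropping to 0 → total 130, payoff 0. No gain.

Yes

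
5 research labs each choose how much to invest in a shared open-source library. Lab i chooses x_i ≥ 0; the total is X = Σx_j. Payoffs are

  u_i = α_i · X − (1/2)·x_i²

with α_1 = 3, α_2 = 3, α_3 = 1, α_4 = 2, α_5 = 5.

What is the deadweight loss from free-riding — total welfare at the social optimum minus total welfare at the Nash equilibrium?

Lab i's FOC: ∂u_i/∂x_i = α_i − x_i = 0, so x_i* = α_i.
NE contributions = (3, 3, 1, 2, 5); X = 14.
W^NE = (Σα)·X − ½Σα_i² = 14² − ½·48 = 172.
Planner sets x_i = Σα_j = 14 for every i, so X^SO = 5·14 = 70.
W^SO = (Σα)·X^SO − ½·5·(Σα)² = (5/2)·14² = 490.
Deadweight loss = W^SO − W^NE = 318.

318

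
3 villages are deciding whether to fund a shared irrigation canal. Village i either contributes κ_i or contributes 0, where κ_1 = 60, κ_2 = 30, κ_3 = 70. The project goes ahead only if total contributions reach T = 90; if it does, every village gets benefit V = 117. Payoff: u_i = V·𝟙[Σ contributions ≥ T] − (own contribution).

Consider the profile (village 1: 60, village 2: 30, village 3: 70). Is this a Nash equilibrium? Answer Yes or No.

No

Total = 160 ≥ 90: provided.
Village 1 (pledges 60, payoff 57): dropping to 0 → total 100, payoff 117. Profitable deviation.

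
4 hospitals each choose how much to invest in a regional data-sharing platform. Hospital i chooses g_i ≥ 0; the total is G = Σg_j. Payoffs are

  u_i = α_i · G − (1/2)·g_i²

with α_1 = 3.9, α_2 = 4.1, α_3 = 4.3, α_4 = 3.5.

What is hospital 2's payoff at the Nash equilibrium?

Hospital i's FOC: ∂u_i/∂g_i = α_i − g_i = 0, so g_i* = α_i.
NE contributions = (3.9, 4.1, 4.3, 3.5); G = 15.8.
u_2 = α_2·G − ½·(g_2)² = 4.1·15.8 − ½·4.1² = 56.375.

56.375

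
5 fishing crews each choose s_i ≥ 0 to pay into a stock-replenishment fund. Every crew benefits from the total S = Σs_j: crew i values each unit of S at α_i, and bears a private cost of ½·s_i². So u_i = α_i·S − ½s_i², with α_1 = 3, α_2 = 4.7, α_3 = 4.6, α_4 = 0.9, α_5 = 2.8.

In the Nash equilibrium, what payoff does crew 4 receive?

13.995

Crew i's FOC: ∂u_i/∂s_i = α_i − s_i = 0, so s_i* = α_i.
NE contributions = (3, 4.7, 4.6, 0.9, 2.8); S = 16.
u_4 = α_4·S − ½·(s_4)² = 0.9·16 − ½·0.9² = 13.995.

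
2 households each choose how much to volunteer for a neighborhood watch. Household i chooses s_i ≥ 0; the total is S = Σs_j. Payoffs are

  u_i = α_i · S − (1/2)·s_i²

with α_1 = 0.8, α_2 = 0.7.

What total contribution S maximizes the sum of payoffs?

3

Planner FOC: ∂(Σu_j)/∂s_i = (Σα_j) − s_i = 0, so s_i^SO = Σα_j = 1.5 for every i; S^SO = 3.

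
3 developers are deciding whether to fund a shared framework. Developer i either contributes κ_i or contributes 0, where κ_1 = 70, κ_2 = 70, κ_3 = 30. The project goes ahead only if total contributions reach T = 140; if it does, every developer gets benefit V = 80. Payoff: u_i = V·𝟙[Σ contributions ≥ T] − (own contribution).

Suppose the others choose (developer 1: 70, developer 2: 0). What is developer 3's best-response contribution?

0

Others' total = 70. Even contributing 30 gives 100 < 140: no benefit either way.
Best response: 0.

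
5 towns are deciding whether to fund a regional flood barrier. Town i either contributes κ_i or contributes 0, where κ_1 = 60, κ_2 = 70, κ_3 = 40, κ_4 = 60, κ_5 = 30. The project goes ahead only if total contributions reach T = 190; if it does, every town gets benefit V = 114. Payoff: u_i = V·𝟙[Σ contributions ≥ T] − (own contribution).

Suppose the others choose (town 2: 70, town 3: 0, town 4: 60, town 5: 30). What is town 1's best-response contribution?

60

Others' total = 160. Contributing 60 brings total to 220 ≥ 190: gain V − κ_1 = 54.
Best response: 60.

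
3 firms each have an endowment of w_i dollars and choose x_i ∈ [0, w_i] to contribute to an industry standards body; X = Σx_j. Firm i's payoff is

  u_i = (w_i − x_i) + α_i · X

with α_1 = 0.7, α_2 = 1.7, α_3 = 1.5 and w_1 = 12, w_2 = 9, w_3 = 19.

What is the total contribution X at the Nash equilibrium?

28

∂u_i/∂x_i = α_i − 1, so firm i contributes w_i if α_i > 1, else 0.
α_i > 1 for i ∈ {2, 3}; NE contributions (0, 9, 19), X = 28.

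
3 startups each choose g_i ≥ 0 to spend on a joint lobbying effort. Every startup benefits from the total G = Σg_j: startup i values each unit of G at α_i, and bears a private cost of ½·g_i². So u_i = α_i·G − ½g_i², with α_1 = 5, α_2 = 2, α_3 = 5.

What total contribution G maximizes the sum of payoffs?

Planner FOC: ∂(Σu_j)/∂g_i = (Σα_j) − g_i = 0, so g_i^SO = Σα_j = 12 for every i; G^SO = 36.

36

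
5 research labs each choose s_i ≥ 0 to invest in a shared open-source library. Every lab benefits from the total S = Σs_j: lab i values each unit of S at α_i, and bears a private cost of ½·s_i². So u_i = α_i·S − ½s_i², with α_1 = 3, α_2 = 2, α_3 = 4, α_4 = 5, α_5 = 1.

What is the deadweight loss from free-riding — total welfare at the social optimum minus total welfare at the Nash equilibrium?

Lab i's FOC: ∂u_i/∂s_i = α_i − s_i = 0, so s_i* = α_i.
NE contributions = (3, 2, 4, 5, 1); S = 15.
W^NE = (Σα)·S − ½Σα_i² = 15² − ½·55 = 197.5.
Planner sets s_i = Σα_j = 15 for every i, so S^SO = 5·15 = 75.
W^SO = (Σα)·S^SO − ½·5·(Σα)² = (5/2)·15² = 562.5.
Deadweight loss = W^SO − W^NE = 365.

365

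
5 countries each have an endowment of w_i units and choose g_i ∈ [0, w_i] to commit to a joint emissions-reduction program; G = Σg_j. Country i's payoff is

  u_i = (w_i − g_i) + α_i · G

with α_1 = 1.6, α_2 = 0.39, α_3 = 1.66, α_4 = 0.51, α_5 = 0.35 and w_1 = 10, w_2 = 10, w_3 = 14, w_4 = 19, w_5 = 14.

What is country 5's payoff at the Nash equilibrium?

∂u_i/∂g_i = α_i − 1, so country i contributes w_i if α_i > 1, else 0.
α_i > 1 for i ∈ {1, 3}; NE contributions (10, 0, 14, 0, 0), G = 24.
u_5 = (14 − 0) + 0.35·24 = 22.4.

22.4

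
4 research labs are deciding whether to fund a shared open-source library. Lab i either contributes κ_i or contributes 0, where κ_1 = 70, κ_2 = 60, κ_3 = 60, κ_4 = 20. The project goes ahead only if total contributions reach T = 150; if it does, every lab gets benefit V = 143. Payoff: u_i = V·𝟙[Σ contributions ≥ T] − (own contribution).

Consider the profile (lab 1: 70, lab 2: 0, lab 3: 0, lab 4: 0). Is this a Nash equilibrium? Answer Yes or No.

No

Total = 70 < 150: not provided.
Lab 1 (pledges 70, payoff -70): dropping to 0 → total 0, payoff 0. Profitable deviation.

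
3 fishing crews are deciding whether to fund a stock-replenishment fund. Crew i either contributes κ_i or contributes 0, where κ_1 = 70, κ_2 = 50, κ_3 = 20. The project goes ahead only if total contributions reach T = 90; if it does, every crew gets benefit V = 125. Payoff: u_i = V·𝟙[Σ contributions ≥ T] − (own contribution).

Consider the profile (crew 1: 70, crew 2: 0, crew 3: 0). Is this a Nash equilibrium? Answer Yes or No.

No

Total = 70 < 90: not provided.
Crew 1 (pledges 70, payoff -70): dropping to 0 → total 0, payoff 0. Profitable deviation.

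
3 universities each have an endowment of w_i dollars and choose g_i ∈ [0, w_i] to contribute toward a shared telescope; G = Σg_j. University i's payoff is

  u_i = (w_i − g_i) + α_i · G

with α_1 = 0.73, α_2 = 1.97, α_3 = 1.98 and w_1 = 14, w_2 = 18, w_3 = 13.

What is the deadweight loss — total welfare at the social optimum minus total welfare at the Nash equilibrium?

51.52

∂u_i/∂g_i = α_i − 1, so university i contributes w_i if α_i > 1, else 0.
α_i > 1 for i ∈ {2, 3}; NE contributions (0, 18, 13), G = 31.
W^NE = Σw_i − G^NE + (Σα_i)·G^NE = 45 + 3.68·31 = 159.08.
Planner: ∂(Σu_j)/∂g_i = Σα_j − 1 = 3.68 > 0, so everyone contributes w_i; G^SO = 45, W^SO = 45 + 3.68·45 = 210.6.
Deadweight loss = 51.52.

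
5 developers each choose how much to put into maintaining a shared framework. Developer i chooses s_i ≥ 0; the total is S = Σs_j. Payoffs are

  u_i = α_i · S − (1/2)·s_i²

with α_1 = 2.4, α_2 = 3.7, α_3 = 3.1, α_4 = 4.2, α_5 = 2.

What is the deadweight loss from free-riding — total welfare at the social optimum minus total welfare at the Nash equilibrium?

Developer i's FOC: ∂u_i/∂s_i = α_i − s_i = 0, so s_i* = α_i.
NE contributions = (2.4, 3.7, 3.1, 4.2, 2); S = 15.4.
W^NE = (Σα)·S − ½Σα_i² = 15.4² − ½·50.7 = 211.81.
Planner sets s_i = Σα_j = 15.4 for every i, so S^SO = 5·15.4 = 77.
W^SO = (Σα)·S^SO − ½·5·(Σα)² = (5/2)·15.4² = 592.9.
Deadweight loss = W^SO − W^NE = 381.09.

381.09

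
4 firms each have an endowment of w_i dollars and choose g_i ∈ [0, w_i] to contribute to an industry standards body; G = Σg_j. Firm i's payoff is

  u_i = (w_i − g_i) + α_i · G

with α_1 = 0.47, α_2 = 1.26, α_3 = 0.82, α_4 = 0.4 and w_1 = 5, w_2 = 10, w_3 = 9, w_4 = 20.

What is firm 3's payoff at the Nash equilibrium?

17.2

∂u_i/∂g_i = α_i − 1, so firm i contributes w_i if α_i > 1, else 0.
α_i > 1 for i ∈ {2}; NE contributions (0, 10, 0, 0), G = 10.
u_3 = (9 − 0) + 0.82·10 = 17.2.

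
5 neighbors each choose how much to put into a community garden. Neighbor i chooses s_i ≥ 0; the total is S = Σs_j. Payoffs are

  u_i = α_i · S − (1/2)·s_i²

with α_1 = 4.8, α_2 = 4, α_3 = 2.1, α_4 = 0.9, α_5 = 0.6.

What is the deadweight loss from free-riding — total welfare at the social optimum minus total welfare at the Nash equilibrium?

252.95

Neighbor i's FOC: ∂u_i/∂s_i = α_i − s_i = 0, so s_i* = α_i.
NE contributions = (4.8, 4, 2.1, 0.9, 0.6); S = 12.4.
W^NE = (Σα)·S − ½Σα_i² = 12.4² − ½·44.62 = 131.45.
Planner sets s_i = Σα_j = 12.4 for every i, so S^SO = 5·12.4 = 62.
W^SO = (Σα)·S^SO − ½·5·(Σα)² = (5/2)·12.4² = 384.4.
Deadweight loss = W^SO − W^NE = 252.95.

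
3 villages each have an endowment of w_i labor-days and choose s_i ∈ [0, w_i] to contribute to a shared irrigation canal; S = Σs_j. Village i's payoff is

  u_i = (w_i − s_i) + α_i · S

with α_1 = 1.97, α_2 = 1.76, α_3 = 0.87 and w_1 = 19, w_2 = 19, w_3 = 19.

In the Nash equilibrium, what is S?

∂u_i/∂s_i = α_i − 1, so village i contributes w_i if α_i > 1, else 0.
α_i > 1 for i ∈ {1, 2}; NE contributions (19, 19, 0), S = 38.

38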